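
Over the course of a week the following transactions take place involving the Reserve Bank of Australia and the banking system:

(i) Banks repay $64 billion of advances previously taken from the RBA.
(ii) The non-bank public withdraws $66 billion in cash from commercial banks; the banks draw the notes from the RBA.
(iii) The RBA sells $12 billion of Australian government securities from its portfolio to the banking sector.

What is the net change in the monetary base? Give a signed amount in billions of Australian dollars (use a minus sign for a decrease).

RBA balance sheet:
  Assets:      Securities −$12B, Loans to banks −$64B
  Liabilities: Bank reserves −$142B, Currency in circulation +$66B
Monetary base = currency + reserves: +$66B + (−$142B) = -$76 billion.

-$76 billion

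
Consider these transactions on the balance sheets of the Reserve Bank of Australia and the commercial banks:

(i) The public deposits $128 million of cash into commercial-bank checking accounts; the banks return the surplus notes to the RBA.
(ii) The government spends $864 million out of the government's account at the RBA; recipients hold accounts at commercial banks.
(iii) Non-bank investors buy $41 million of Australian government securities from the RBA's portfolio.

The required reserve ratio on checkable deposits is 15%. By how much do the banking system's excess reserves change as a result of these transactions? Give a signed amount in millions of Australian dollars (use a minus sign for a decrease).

+$808.35 million

Currency deposit $128 million: reserves +$128M, deposits +$128M.
Government spending $864 million: reserves +$864M, deposits +$864M.
Asset sale (to non-banks) $41 million: reserves −$41M, deposits −$41M.
Totals: Δreserves = +$951M, Δdeposits = +$951M.
Δrequired reserves = 15% × +$951M = +$142.65M.
Δexcess reserves = Δreserves − Δrequired = +$951M − (+$142.65M) = +$808.35 million.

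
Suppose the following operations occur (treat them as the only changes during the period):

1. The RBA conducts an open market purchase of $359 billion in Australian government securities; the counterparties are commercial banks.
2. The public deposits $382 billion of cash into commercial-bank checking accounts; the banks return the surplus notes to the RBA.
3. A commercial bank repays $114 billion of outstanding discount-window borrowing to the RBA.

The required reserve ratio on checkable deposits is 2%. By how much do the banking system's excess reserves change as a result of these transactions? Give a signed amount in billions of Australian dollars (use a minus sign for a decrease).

OMO purchase (from banks) $359 billion: reserves +$359B, deposits 0.
Currency deposit $382 billion: reserves +$382B, deposits +$382B.
Discount-window repayment $114 billion: reserves −$114B, deposits 0.
Totals: Δreserves = +$627B, Δdeposits = +$382B.
Δrequired reserves = 2% × +$382B = +$7.64B.
Δexcess reserves = Δreserves − Δrequired = +$627B − (+$7.64B) = +$619.36 billion.

+$619.36 billion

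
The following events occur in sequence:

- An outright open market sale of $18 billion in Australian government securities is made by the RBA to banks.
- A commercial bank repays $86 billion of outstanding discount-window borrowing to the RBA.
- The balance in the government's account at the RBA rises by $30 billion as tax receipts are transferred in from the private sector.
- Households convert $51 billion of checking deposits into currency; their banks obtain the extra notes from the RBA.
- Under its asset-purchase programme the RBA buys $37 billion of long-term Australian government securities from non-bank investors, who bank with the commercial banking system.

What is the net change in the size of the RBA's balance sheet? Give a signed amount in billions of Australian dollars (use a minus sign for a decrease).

OMO sale (to banks) $18 billion: an RBA asset is shed → −$18B.
Discount-window repayment $86 billion: an RBA asset is shed → −$86B.
Government account inflow $30 billion: only the composition of liabilities changes → 0.
Currency withdrawal $51 billion: only the composition of liabilities changes → 0.
Asset purchase (from non-banks) $37 billion: an RBA asset is acquired → +$37B.
Net: −18 − 86 + 0 + 0 + 37 = -$67 billion.

-$67 billion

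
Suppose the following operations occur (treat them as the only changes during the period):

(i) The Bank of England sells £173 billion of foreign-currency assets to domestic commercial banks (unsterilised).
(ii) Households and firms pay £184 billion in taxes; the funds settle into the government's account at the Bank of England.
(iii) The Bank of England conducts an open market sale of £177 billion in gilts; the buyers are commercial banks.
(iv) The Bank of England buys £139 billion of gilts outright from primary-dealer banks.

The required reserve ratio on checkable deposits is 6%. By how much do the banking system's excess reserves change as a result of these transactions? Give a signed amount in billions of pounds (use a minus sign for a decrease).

-£383.96 billion

FX sale £173 billion: reserves −£173B, deposits 0.
Government account inflow £184 billion: reserves −£184B, deposits −£184B.
OMO sale (to banks) £177 billion: reserves −£177B, deposits 0.
OMO purchase (from banks) £139 billion: reserves +£139B, deposits 0.
Totals: Δreserves = −£395B, Δdeposits = −£184B.
Δrequired reserves = 6% × −£184B = −£11.04B.
Δexcess reserves = Δreserves − Δrequired = −£395B − (−£11.04B) = -£383.96 billion.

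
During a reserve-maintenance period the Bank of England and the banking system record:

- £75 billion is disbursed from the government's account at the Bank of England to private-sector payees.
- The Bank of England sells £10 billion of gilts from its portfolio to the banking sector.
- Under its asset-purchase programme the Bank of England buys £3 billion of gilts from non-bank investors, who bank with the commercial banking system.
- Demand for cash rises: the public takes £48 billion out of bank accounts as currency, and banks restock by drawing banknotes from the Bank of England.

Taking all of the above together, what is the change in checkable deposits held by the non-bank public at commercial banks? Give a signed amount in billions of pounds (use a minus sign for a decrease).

Bank of England balance sheet:
  Assets:      Securities −£7B
  Liabilities: Bank reserves +£20B, Currency in circulation +£48B, Government deposits −£75B
Commercial banking system:
  Assets:      Reserves at CB +£20B, Securities +£10B
  Liabilities: Checkable deposits +£30B
So the change in checkable deposits held by the non-bank public at commercial banks is +£30 billion.

+£30 billion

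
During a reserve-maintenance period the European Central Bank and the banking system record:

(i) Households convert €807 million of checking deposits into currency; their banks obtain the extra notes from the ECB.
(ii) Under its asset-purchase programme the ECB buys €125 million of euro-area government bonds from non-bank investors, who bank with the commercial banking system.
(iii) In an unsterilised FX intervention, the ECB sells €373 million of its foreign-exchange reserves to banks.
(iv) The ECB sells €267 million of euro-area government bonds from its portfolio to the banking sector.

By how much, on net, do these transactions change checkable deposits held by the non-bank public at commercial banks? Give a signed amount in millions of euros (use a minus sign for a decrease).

ECB balance sheet:
  Assets:      Securities −€142M, Foreign assets −€373M
  Liabilities: Bank reserves −€1322M, Currency in circulation +€807M
Commercial banking system:
  Assets:      Reserves at CB −€1322M, Securities +€267M, Foreign assets +€373M
  Liabilities: Checkable deposits −€682M
So the change in checkable deposits held by the non-bank public at commercial banks is -€682 million.

-€682 million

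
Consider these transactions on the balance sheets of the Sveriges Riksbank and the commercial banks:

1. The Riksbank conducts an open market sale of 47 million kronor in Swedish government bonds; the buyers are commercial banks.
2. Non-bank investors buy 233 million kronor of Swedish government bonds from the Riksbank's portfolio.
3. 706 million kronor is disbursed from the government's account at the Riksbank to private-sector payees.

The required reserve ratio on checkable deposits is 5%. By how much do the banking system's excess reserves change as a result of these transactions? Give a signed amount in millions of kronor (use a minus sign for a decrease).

OMO sale (to banks) 47 million kronor: reserves −47M, deposits 0.
Asset sale (to non-banks) 233 million kronor: reserves −233M, deposits −233M.
Government spending 706 million kronor: reserves +706M, deposits +706M.
Totals: Δreserves = +426M, Δdeposits = +473M.
Δrequired reserves = 5% × +473M = +23.65M.
Δexcess reserves = Δreserves − Δrequired = +426M − (+23.65M) = +402.35 million.

+402.35 million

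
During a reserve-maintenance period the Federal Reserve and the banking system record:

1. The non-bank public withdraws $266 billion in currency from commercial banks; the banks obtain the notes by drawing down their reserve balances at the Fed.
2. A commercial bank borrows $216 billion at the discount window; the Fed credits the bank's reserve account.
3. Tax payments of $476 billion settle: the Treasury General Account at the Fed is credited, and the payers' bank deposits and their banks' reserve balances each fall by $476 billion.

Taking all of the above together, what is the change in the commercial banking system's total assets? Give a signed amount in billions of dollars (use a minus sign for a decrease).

-$526 billion

Currency withdrawal $266 billion: bank balance sheets shrink → −$266B.
Discount-window loan $216 billion: bank balance sheets expand → +$216B.
Government account inflow $476 billion: bank balance sheets shrink → −$476B.
Net: −266 + 216 − 476 = -$526 billion.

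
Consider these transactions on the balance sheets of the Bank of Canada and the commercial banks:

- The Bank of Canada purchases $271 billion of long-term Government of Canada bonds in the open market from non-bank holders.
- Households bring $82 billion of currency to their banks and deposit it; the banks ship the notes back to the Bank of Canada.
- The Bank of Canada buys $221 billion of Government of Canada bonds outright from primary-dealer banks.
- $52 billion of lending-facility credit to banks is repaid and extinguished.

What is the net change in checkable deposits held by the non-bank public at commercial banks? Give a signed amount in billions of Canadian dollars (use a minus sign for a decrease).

Asset purchase (from non-banks) $271 billion: non-bank counterparties' bank balances rise → +$271B.
Currency deposit $82 billion: non-bank counterparties' bank balances rise → +$82B.
OMO purchase (from banks) $221 billion: the counterparty is a bank, so public deposits are unchanged → 0.
Discount-window repayment $52 billion: the counterparty is a bank, so public deposits are unchanged → 0.
Net: 271 + 82 + 0 + 0 = +$353 billion.

+$353 billion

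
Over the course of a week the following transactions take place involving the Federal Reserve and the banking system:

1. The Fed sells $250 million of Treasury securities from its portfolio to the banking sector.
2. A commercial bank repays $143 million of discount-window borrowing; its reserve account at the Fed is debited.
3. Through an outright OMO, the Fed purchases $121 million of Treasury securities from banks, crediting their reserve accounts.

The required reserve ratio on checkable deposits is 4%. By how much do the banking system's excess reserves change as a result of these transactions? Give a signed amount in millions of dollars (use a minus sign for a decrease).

OMO sale (to banks) $250 million: reserves −$250M, deposits 0.
Discount-window repayment $143 million: reserves −$143M, deposits 0.
OMO purchase (from banks) $121 million: reserves +$121M, deposits 0.
Totals: Δreserves = −$272M, Δdeposits = 0.
Δrequired reserves = 4% × 0 = 0.
Δexcess reserves = Δreserves − Δrequired = −$272M − (0) = -$272 million.

-$272 million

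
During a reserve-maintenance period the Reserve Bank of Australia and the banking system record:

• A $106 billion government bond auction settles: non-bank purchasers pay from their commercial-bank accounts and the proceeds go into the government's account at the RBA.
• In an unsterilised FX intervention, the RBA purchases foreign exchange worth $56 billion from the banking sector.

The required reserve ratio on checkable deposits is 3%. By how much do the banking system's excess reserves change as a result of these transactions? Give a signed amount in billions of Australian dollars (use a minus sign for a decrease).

-$46.82 billion

Government account inflow $106 billion: reserves −$106B, deposits −$106B.
FX purchase $56 billion: reserves +$56B, deposits 0.
Totals: Δreserves = −$50B, Δdeposits = −$106B.
Δrequired reserves = 3% × −$106B = −$3.18B.
Δexcess reserves = Δreserves − Δrequired = −$50B − (−$3.18B) = -$46.82 billion.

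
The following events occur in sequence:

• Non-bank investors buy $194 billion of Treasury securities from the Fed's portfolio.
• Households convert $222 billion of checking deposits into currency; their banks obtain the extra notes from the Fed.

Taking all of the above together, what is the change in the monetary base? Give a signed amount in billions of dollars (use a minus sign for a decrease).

Fed balance sheet:
  Assets:      Securities −$194B
  Liabilities: Bank reserves −$416B, Currency in circulation +$222B
Monetary base = currency + reserves: +$222B + (−$416B) = -$194 billion.

-$194 billion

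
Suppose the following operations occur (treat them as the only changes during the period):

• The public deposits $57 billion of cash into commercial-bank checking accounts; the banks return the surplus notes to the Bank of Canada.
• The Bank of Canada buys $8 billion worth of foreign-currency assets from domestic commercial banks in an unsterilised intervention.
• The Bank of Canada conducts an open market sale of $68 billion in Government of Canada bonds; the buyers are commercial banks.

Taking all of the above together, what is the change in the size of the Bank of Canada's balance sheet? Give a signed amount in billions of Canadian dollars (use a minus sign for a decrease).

-$60 billion

Bank of Canada balance sheet:
  Assets:      Securities −$68B, Foreign assets +$8B
  Liabilities: Bank reserves −$3B, Currency in circulation −$57B
Change in total Bank of Canada assets = -$60 billion.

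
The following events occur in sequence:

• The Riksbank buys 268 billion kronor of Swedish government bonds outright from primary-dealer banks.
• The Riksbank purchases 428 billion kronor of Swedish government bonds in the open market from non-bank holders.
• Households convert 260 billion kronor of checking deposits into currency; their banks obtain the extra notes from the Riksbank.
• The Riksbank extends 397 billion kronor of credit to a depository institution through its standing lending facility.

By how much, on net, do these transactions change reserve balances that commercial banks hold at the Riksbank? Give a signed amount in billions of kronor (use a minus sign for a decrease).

Riksbank balance sheet:
  Assets:      Securities +696B, Loans to banks +397B
  Liabilities: Bank reserves +833B, Currency in circulation +260B
So the change in reserve balances that commercial banks hold at the Riksbank is +833 billion.

+833 billion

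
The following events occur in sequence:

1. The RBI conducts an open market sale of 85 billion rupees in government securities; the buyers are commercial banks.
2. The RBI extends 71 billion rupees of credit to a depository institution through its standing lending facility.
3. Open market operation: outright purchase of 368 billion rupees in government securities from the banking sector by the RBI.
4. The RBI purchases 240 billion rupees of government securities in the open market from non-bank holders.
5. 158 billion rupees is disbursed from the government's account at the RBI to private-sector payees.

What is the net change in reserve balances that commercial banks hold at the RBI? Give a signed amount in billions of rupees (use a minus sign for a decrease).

+752 billion

OMO sale (to banks) 85 billion rupees: the buying banks pay out of their reserve balances → −85B.
Discount-window loan 71 billion rupees: the loan is credited to the bank's reserve account → +71B.
OMO purchase (from banks) 368 billion rupees: the RBI pays by crediting reserve accounts → +368B.
Asset purchase (from non-banks) 240 billion rupees: the RBI pays by crediting reserve accounts → +240B.
Government spending 158 billion rupees: government payments flow into bank reserve accounts → +158B.
Net: −85 + 71 + 368 + 240 + 158 = +752 billion.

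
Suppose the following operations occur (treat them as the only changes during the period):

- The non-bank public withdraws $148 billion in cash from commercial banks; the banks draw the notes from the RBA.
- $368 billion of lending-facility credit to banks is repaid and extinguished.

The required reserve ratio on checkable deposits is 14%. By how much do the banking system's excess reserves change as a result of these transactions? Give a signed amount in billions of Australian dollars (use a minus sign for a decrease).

Currency withdrawal $148 billion: reserves −$148B, deposits −$148B.
Discount-window repayment $368 billion: reserves −$368B, deposits 0.
Totals: Δreserves = −$516B, Δdeposits = −$148B.
Δrequired reserves = 14% × −$148B = −$20.72B.
Δexcess reserves = Δreserves − Δrequired = −$516B − (−$20.72B) = -$495.28 billion.

-$495.28 billion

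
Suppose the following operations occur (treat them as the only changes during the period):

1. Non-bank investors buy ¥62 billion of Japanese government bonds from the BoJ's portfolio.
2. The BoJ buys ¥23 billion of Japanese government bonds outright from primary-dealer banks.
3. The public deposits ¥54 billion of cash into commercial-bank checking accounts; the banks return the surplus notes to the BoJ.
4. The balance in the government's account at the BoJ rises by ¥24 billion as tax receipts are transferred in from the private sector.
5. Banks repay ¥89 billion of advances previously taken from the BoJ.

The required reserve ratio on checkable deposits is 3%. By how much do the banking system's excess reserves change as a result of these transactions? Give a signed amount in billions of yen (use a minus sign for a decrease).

-¥97.04 billion

Asset sale (to non-banks) ¥62 billion: reserves −¥62B, deposits −¥62B.
OMO purchase (from banks) ¥23 billion: reserves +¥23B, deposits 0.
Currency deposit ¥54 billion: reserves +¥54B, deposits +¥54B.
Government account inflow ¥24 billion: reserves −¥24B, deposits −¥24B.
Discount-window repayment ¥89 billion: reserves −¥89B, deposits 0.
Totals: Δreserves = −¥98B, Δdeposits = −¥32B.
Δrequired reserves = 3% × −¥32B = −¥0.96B.
Δexcess reserves = Δreserves − Δrequired = −¥98B − (−¥0.96B) = -¥97.04 billion.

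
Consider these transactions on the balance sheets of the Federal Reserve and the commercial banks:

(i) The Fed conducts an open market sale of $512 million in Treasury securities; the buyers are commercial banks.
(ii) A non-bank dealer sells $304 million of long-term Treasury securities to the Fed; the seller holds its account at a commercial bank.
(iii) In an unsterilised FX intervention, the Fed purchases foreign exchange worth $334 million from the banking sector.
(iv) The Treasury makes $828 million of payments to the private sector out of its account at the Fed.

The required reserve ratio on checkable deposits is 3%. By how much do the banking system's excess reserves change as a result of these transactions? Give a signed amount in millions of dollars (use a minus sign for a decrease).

OMO sale (to banks) $512 million: reserves −$512M, deposits 0.
Asset purchase (from non-banks) $304 million: reserves +$304M, deposits +$304M.
FX purchase $334 million: reserves +$334M, deposits 0.
Government spending $828 million: reserves +$828M, deposits +$828M.
Totals: Δreserves = +$954M, Δdeposits = +$1132M.
Δrequired reserves = 3% × +$1132M = +$33.96M.
Δexcess reserves = Δreserves − Δrequired = +$954M − (+$33.96M) = +$920.04 million.

+$920.04 million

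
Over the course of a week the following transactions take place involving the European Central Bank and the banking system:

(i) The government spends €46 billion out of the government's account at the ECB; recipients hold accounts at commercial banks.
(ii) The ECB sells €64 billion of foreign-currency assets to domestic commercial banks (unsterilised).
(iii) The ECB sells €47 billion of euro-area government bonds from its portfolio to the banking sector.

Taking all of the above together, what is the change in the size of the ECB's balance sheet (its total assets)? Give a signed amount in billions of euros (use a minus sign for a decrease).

Government spending €46 billion: only the composition of liabilities changes → 0.
FX sale €64 billion: an ECB asset is shed → −€64B.
OMO sale (to banks) €47 billion: an ECB asset is shed → −€47B.
Net: 0 − 64 − 47 = -€111 billion.

-€111 billion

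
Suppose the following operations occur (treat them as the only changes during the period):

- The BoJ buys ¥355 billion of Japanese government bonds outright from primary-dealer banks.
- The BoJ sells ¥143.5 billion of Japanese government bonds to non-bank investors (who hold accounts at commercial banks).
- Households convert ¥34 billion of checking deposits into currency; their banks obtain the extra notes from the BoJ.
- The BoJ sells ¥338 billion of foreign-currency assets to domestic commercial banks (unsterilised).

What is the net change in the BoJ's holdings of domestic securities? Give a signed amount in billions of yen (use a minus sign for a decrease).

+¥211.5 billion

OMO purchase (from banks) ¥355 billion: securities added to the BoJ's portfolio → +¥355B.
Asset sale (to non-banks) ¥143.5 billion: securities removed from the BoJ's portfolio → −¥143.5B.
Currency withdrawal ¥34 billion: the BoJ's securities portfolio is untouched → 0.
FX sale ¥338 billion: the BoJ's securities portfolio is untouched → 0.
Net: 355 − 143.5 + 0 + 0 = +¥211.5 billion.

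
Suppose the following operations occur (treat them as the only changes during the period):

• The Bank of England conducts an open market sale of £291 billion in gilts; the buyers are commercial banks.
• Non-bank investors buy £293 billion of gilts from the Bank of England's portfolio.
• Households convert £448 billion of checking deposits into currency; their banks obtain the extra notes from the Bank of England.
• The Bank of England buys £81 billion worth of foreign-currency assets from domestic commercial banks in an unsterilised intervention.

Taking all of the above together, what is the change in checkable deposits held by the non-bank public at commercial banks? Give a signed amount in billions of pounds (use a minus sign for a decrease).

OMO sale (to banks) £291 billion: the counterparty is a bank, so public deposits are unchanged → 0.
Asset sale (to non-banks) £293 billion: non-bank counterparties' bank balances fall → −£293B.
Currency withdrawal £448 billion: non-bank counterparties' bank balances fall → −£448B.
FX purchase £81 billion: the counterparty is a bank, so public deposits are unchanged → 0.
Net: 0 − 293 − 448 + 0 = -£741 billion.

-£741 billion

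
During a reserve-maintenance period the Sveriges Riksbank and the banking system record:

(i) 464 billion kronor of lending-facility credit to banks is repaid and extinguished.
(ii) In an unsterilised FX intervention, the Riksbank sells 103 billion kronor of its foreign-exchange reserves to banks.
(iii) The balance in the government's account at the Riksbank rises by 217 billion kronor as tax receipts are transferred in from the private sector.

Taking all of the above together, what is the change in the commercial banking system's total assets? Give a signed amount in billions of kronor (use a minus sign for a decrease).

-681 billion

Discount-window repayment 464 billion kronor: bank balance sheets shrink → −464B.
FX sale 103 billion kronor: just an asset swap on bank balance sheets → 0.
Government account inflow 217 billion kronor: bank balance sheets shrink → −217B.
Net: −464 + 0 − 217 = -681 billion.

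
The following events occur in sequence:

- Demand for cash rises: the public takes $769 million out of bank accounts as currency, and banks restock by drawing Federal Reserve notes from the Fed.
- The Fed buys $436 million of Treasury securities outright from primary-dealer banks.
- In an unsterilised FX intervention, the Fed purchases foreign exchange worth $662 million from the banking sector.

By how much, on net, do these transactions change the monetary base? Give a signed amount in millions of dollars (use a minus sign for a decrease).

Currency withdrawal $769 million: just a shift between currency and reserves — both are base money → 0.
OMO purchase (from banks) $436 million: Fed balance sheet expands → +$436M.
FX purchase $662 million: Fed balance sheet expands → +$662M.
Net: 0 + 436 + 662 = +$1098 million.

+$1098 million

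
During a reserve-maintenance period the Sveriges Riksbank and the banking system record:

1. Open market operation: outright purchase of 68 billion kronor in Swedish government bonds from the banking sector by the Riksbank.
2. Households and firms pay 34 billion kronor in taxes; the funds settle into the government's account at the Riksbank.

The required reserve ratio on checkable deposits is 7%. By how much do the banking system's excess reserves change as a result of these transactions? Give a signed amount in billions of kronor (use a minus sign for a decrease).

+36.38 billion

OMO purchase (from banks) 68 billion kronor: reserves +68B, deposits 0.
Government account inflow 34 billion kronor: reserves −34B, deposits −34B.
Totals: Δreserves = +34B, Δdeposits = −34B.
Δrequired reserves = 7% × −34B = −2.38B.
Δexcess reserves = Δreserves − Δrequired = +34B − (−2.38B) = +36.38 billion.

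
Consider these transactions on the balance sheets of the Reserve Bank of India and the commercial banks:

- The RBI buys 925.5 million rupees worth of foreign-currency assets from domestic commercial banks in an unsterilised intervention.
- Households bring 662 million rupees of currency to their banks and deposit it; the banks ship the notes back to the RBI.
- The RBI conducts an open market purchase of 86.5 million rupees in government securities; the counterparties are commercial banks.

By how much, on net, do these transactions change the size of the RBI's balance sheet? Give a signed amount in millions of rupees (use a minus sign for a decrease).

+1012 million

FX purchase 925.5 million rupees: an RBI asset is acquired → +925.5M.
Currency deposit 662 million rupees: only the composition of liabilities changes → 0.
OMO purchase (from banks) 86.5 million rupees: an RBI asset is acquired → +86.5M.
Net: 925.5 + 0 + 86.5 = +1012 million.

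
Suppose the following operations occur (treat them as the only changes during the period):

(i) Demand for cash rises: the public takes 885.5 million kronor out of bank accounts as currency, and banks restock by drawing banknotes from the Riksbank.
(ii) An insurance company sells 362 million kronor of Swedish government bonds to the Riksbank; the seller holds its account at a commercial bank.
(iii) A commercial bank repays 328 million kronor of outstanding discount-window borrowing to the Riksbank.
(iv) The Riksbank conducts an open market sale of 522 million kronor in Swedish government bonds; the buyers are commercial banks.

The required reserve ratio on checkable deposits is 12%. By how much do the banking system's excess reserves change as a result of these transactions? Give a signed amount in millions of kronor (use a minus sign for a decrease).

Currency withdrawal 885.5 million kronor: reserves −885.5M, deposits −885.5M.
Asset purchase (from non-banks) 362 million kronor: reserves +362M, deposits +362M.
Discount-window repayment 328 million kronor: reserves −328M, deposits 0.
OMO sale (to banks) 522 million kronor: reserves −522M, deposits 0.
Totals: Δreserves = −1373.5M, Δdeposits = −523.5M.
Δrequired reserves = 12% × −523.5M = −62.82M.
Δexcess reserves = Δreserves − Δrequired = −1373.5M − (−62.82M) = -1310.68 million.

-1310.68 million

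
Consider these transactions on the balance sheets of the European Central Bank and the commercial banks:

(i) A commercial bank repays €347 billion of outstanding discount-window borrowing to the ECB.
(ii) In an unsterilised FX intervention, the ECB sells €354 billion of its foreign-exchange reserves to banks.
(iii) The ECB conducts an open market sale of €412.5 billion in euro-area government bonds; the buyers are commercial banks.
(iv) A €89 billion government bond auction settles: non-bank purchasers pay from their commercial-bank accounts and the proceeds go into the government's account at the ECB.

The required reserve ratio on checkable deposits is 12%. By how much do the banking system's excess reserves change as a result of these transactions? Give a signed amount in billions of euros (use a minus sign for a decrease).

-€1191.82 billion

Discount-window repayment €347 billion: reserves −€347B, deposits 0.
FX sale €354 billion: reserves −€354B, deposits 0.
OMO sale (to banks) €412.5 billion: reserves −€412.5B, deposits 0.
Government account inflow €89 billion: reserves −€89B, deposits −€89B.
Totals: Δreserves = −€1202.5B, Δdeposits = −€89B.
Δrequired reserves = 12% × −€89B = −€10.68B.
Δexcess reserves = Δreserves − Δrequired = −€1202.5B − (−€10.68B) = -€1191.82 billion.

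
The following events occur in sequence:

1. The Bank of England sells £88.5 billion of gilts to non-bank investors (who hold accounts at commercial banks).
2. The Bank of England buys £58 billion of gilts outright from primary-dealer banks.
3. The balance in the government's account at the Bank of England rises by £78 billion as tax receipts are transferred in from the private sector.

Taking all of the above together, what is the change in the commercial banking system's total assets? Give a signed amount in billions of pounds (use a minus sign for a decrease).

-£166.5 billion

Asset sale (to non-banks) £88.5 billion: bank balance sheets shrink → −£88.5B.
OMO purchase (from banks) £58 billion: just an asset swap on bank balance sheets → 0.
Government account inflow £78 billion: bank balance sheets shrink → −£78B.
Net: −88.5 + 0 − 78 = -£166.5 billion.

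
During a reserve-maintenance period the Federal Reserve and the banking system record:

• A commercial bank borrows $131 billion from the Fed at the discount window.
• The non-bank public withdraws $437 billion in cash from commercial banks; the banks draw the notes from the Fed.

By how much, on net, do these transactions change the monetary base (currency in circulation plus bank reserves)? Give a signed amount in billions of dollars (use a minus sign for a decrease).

+$131 billion

Fed balance sheet:
  Assets:      Loans to banks +$131B
  Liabilities: Bank reserves −$306B, Currency in circulation +$437B
Monetary base = currency + reserves: +$437B + (−$306B) = +$131 billion.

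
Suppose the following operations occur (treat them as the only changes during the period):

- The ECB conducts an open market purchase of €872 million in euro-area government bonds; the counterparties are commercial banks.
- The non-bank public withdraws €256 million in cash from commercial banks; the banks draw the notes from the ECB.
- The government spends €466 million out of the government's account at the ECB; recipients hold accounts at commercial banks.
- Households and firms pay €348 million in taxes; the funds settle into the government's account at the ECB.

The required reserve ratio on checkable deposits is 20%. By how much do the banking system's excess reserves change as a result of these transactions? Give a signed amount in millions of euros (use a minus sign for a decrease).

OMO purchase (from banks) €872 million: reserves +€872M, deposits 0.
Currency withdrawal €256 million: reserves −€256M, deposits −€256M.
Government spending €466 million: reserves +€466M, deposits +€466M.
Government account inflow €348 million: reserves −€348M, deposits −€348M.
Totals: Δreserves = +€734M, Δdeposits = −€138M.
Δrequired reserves = 20% × −€138M = −€27.6M.
Δexcess reserves = Δreserves − Δrequired = +€734M − (−€27.6M) = +€761.6 million.

+€761.6 million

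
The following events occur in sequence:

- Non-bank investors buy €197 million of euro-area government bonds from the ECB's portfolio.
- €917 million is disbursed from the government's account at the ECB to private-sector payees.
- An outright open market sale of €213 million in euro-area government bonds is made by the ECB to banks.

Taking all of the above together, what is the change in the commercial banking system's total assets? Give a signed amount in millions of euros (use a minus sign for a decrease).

+€720 million

ECB balance sheet:
  Assets:      Securities −€410M
  Liabilities: Bank reserves +€507M, Government deposits −€917M
Commercial banking system:
  Assets:      Reserves at CB +€507M, Securities +€213M
  Liabilities: Checkable deposits +€720M
Change in total bank assets = +€720 million.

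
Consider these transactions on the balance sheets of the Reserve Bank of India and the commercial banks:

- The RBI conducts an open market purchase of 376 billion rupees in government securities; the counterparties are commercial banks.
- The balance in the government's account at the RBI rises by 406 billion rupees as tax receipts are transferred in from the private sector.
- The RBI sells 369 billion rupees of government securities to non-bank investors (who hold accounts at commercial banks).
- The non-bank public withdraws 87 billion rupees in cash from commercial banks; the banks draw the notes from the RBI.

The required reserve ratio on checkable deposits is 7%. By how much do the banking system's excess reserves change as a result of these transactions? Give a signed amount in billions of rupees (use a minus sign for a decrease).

-425.66 billion

OMO purchase (from banks) 376 billion rupees: reserves +376B, deposits 0.
Government account inflow 406 billion rupees: reserves −406B, deposits −406B.
Asset sale (to non-banks) 369 billion rupees: reserves −369B, deposits −369B.
Currency withdrawal 87 billion rupees: reserves −87B, deposits −87B.
Totals: Δreserves = −486B, Δdeposits = −862B.
Δrequired reserves = 7% × −862B = −60.34B.
Δexcess reserves = Δreserves − Δrequired = −486B − (−60.34B) = -425.66 billion.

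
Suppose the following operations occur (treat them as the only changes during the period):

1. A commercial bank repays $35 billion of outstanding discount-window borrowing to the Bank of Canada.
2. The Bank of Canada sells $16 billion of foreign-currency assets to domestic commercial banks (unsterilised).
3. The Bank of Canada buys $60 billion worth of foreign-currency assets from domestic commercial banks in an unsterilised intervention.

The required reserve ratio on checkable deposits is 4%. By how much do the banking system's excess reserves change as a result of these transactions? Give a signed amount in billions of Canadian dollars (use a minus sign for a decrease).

Discount-window repayment $35 billion: reserves −$35B, deposits 0.
FX sale $16 billion: reserves −$16B, deposits 0.
FX purchase $60 billion: reserves +$60B, deposits 0.
Totals: Δreserves = +$9B, Δdeposits = 0.
Δrequired reserves = 4% × 0 = 0.
Δexcess reserves = Δreserves − Δrequired = +$9B − (0) = +$9 billion.

+$9 billion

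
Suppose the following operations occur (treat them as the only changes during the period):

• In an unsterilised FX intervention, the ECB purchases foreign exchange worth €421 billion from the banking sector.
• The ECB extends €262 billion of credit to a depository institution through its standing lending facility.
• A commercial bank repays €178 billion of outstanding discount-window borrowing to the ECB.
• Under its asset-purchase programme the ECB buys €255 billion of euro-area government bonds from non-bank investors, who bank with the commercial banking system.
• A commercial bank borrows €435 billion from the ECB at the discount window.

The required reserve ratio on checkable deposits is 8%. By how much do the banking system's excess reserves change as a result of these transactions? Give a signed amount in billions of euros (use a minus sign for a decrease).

+€1174.6 billion

FX purchase €421 billion: reserves +€421B, deposits 0.
Discount-window loan €262 billion: reserves +€262B, deposits 0.
Discount-window repayment €178 billion: reserves −€178B, deposits 0.
Asset purchase (from non-banks) €255 billion: reserves +€255B, deposits +€255B.
Discount-window loan €435 billion: reserves +€435B, deposits 0.
Totals: Δreserves = +€1195B, Δdeposits = +€255B.
Δrequired reserves = 8% × +€255B = +€20.4B.
Δexcess reserves = Δreserves − Δrequired = +€1195B − (+€20.4B) = +€1174.6 billion.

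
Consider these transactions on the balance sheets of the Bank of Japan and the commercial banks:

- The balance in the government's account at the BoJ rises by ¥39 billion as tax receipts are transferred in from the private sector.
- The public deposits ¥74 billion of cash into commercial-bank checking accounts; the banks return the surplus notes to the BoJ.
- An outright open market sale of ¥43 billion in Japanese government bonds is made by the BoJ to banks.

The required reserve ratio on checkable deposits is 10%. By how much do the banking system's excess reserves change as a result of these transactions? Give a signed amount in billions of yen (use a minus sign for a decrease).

Government account inflow ¥39 billion: reserves −¥39B, deposits −¥39B.
Currency deposit ¥74 billion: reserves +¥74B, deposits +¥74B.
OMO sale (to banks) ¥43 billion: reserves −¥43B, deposits 0.
Totals: Δreserves = −¥8B, Δdeposits = +¥35B.
Δrequired reserves = 10% × +¥35B = +¥3.5B.
Δexcess reserves = Δreserves − Δrequired = −¥8B − (+¥3.5B) = -¥11.5 billion.

-¥11.5 billion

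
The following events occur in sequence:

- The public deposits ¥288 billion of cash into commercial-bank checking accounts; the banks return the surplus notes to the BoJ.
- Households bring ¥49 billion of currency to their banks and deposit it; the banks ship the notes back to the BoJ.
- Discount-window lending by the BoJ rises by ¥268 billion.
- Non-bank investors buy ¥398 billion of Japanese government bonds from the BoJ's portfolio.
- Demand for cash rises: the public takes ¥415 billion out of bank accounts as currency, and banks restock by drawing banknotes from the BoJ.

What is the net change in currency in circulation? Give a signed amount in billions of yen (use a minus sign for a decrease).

+¥78 billion

Currency deposit ¥288 billion: notes return to the central bank → −¥288B.
Currency deposit ¥49 billion: notes return to the central bank → −¥49B.
Discount-window loan ¥268 billion: no currency enters or leaves circulation → 0.
Asset sale (to non-banks) ¥398 billion: no currency enters or leaves circulation → 0.
Currency withdrawal ¥415 billion: notes leave the central bank → +¥415B.
Net: −288 − 49 + 0 + 0 + 415 = +¥78 billion.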